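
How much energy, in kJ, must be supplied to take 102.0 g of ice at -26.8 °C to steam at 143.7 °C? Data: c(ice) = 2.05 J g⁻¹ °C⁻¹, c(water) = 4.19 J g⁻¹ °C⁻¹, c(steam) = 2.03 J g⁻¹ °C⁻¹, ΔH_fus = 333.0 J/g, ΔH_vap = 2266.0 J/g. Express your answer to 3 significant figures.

q1 (heat ice -26.8→0.0 °C): 102.0 × 2.05 × 26.8 = 5604 J
q2 (melt at 0 °C): 102.0 × 333.0 = 33966 J
q3 (heat water 0.0→100.0 °C): 102.0 × 4.19 × 100.0 = 42738 J
q4 (vaporize at 100 °C): 102.0 × 2266.0 = 231132 J
q5 (heat steam 100.0→143.7 °C): 102.0 × 2.03 × 43.7 = 9049 J
Total: 5604 + 33966 + 42738 + 231132 + 9049 = 322489 J = 322 kJ

q = 322 kJ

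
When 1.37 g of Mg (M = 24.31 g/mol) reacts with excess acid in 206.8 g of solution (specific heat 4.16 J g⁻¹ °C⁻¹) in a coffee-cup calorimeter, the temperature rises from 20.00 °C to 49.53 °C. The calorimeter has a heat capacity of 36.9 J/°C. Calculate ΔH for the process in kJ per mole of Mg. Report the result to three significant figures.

ΔH = -470 kJ/mol

|ΔT| = |49.53 − 20.00| = 29.53 °C
|q_surr| = (206.8 × 4.16 + 36.9) × 29.53 = 897.188 × 29.53 = 26490 J
n(Mg) = 1.37 / 24.31 = 0.05636 mol
Temperature rose, so q_rxn = −|q_surr| = -26.49 kJ
ΔH = q_rxn / n = -470.0 kJ/mol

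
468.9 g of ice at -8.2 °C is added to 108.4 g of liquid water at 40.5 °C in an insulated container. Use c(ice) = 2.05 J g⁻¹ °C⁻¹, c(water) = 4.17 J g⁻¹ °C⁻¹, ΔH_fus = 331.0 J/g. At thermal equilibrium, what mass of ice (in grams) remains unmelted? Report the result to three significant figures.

m_ice remaining = 437 g

Heat to warm all ice to 0 °C: 468.9×2.05×8.2 = 7882.2 J
Heat released by water cooling to 0 °C: 108.4×4.17×40.5 = 18307 J
18307 J < 7882.2 + 468.9×331.0 = 163088.1 J, so not all ice melts; final T = 0 °C.
Heat left for melting: 18307 − 7882.2 = 10424.8 J
Mass melted = 10424.8 / 331.0 = 31.49 g
Ice remaining = 468.9 − 31.49 = 437.41 g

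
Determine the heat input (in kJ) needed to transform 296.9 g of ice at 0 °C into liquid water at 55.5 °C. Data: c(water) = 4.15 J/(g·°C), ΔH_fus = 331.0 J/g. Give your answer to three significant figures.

q = 167 kJ

q1 (melt at 0 °C): 296.9 × 331.0 = 98274 J
q2 (heat water 0.0→55.5 °C): 296.9 × 4.15 × 55.5 = 68383 J
Total: 98274 + 68383 = 166657 J = 167 kJ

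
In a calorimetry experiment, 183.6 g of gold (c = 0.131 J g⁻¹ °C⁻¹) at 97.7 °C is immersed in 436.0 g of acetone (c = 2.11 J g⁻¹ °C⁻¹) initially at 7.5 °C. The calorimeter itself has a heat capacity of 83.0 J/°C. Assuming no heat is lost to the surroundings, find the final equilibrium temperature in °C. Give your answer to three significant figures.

T_f = 9.61 °C

Heat lost by gold = heat gained by acetone + calorimeter.
(183.6)(0.131)(97.7 − T) = [(436.0)(2.11) + 83.0](T − 7.5)
24.0516 (97.7 − T) = 1002.96 (T − 7.5)
2349.8 − 24.0516 T = 1002.96 T − 7522.2
9872.0 = 1027.0116 T
T = 9.612 °C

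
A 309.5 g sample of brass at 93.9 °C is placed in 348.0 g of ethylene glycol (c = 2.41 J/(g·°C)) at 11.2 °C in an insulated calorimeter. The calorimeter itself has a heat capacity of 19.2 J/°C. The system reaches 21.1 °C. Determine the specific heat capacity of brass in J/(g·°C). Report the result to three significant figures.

c = 0.377 J/(g·°C)

q_gained = (348.0 × 2.41 + 19.2) × (21.1 − 11.2) = 8493 J
q_lost = 309.5 × c × (93.9 − 21.1) = 22531.6 c
Set equal: c = 8493 / 22531.6 = 0.377 J/(g·°C)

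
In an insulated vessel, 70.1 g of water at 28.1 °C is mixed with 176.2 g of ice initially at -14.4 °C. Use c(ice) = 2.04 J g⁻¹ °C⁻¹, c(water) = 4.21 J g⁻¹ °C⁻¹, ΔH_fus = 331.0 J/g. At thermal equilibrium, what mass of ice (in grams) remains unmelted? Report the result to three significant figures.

Heat to warm all ice to 0 °C: 176.2×2.04×14.4 = 5176.1 J
Heat released by water cooling to 0 °C: 70.1×4.21×28.1 = 8292.9 J
8292.9 J < 5176.1 + 176.2×331.0 = 63498.3 J, so not all ice melts; final T = 0 °C.
Heat left for melting: 8292.9 − 5176.1 = 3116.8 J
Mass melted = 3116.8 / 331.0 = 9.416 g
Ice remaining = 176.2 − 9.416 = 166.784 g

m_ice remaining = 167 g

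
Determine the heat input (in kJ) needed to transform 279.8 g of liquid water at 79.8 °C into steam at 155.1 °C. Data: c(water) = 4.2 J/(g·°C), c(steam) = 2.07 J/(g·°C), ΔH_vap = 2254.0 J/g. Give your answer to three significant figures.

q1 (heat water 79.8→100.0 °C): 279.8 × 4.2 × 20.2 = 23738 J
q2 (vaporize at 100 °C): 279.8 × 2254.0 = 630669 J
q3 (heat steam 100.0→155.1 °C): 279.8 × 2.07 × 55.1 = 31913 J
Total: 23738 + 630669 + 31913 = 686320 J = 686 kJ

q = 686 kJ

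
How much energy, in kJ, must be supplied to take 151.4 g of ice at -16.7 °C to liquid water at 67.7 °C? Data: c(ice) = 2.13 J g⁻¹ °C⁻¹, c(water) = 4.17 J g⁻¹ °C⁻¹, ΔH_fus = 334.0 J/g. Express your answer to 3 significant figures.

q1 (heat ice -16.7→0.0 °C): 151.4 × 2.13 × 16.7 = 5385 J
q2 (melt at 0 °C): 151.4 × 334.0 = 50568 J
q3 (heat water 0.0→67.7 °C): 151.4 × 4.17 × 67.7 = 42742 J
Total: 5385 + 50568 + 42742 = 98695 J = 98.7 kJ

q = 98.7 kJ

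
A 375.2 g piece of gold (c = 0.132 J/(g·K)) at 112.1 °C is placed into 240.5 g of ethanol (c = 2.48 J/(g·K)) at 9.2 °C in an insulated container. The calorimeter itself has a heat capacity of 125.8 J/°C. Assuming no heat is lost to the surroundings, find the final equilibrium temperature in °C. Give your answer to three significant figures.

T_f = 15.8 °C

Heat lost by gold = heat gained by ethanol + calorimeter.
(375.2)(0.132)(112.1 − T) = [(240.5)(2.48) + 125.8](T − 9.2)
49.5264 (112.1 − T) = 722.24 (T − 9.2)
5551.9 − 49.5264 T = 722.24 T − 6644.6
12196.5 = 771.7664 T
T = 15.80 °C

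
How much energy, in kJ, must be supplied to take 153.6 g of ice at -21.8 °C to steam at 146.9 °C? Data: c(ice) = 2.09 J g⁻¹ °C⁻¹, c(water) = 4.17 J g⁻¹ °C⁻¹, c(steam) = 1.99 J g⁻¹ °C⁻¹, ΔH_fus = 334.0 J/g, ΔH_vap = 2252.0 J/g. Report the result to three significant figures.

q1 (heat ice -21.8→0.0 °C): 153.6 × 2.09 × 21.8 = 6998 J
q2 (melt at 0 °C): 153.6 × 334.0 = 51302 J
q3 (heat water 0.0→100.0 °C): 153.6 × 4.17 × 100.0 = 64051 J
q4 (vaporize at 100 °C): 153.6 × 2252.0 = 345907 J
q5 (heat steam 100.0→146.9 °C): 153.6 × 1.99 × 46.9 = 14336 J
Total: 6998 + 51302 + 64051 + 345907 + 14336 = 482594 J = 483 kJ

q = 483 kJ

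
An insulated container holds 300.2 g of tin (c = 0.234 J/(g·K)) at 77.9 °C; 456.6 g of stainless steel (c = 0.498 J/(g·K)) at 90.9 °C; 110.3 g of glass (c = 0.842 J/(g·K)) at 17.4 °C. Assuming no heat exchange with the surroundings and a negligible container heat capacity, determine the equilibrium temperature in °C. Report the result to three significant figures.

T_f = 71.1 °C

Σ mᵢcᵢ(T − Tᵢ) = 0  ⇒  T = Σ mᵢcᵢTᵢ / Σ mᵢcᵢ
Σ mᵢcᵢ = 300.2×0.234 + 456.6×0.498 + 110.3×0.842 = 390.5062
Σ mᵢcᵢTᵢ = 70.2468×77.9 + 227.3868×90.9 + 92.8726×17.4 = 27758
T = 27758 / 390.5062 = 71.08 °C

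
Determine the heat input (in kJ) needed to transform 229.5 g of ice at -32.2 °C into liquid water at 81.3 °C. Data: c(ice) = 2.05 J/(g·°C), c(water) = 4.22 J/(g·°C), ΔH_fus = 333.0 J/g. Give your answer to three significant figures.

q1 (heat ice -32.2→0.0 °C): 229.5 × 2.05 × 32.2 = 15149 J
q2 (melt at 0 °C): 229.5 × 333.0 = 76424 J
q3 (heat water 0.0→81.3 °C): 229.5 × 4.22 × 81.3 = 78738 J
Total: 15149 + 76424 + 78738 = 170311 J = 170 kJ

q = 170 kJ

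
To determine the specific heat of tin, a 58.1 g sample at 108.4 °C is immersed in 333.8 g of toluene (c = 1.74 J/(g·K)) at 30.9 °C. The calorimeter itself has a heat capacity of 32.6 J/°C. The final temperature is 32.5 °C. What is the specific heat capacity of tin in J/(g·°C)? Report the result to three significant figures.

q_gained = (333.8 × 1.74 + 32.6) × (32.5 − 30.9) = 981.5 J
q_lost = 58.1 × c × (108.4 − 32.5) = 4409.79 c
Set equal: c = 981.5 / 4409.79 = 0.223 J/(g·°C)

c = 0.223 J/(g·°C)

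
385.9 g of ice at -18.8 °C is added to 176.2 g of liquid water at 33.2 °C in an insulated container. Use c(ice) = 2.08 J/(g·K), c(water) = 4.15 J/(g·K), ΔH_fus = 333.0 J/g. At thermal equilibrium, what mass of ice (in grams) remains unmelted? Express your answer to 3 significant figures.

Heat to warm all ice to 0 °C: 385.9×2.08×18.8 = 15090 J
Heat released by water cooling to 0 °C: 176.2×4.15×33.2 = 24277 J
24277 J < 15090 + 385.9×333.0 = 143594.7 J, so not all ice melts; final T = 0 °C.
Heat left for melting: 24277 − 15090 = 9187 J
Mass melted = 9187 / 333.0 = 27.59 g
Ice remaining = 385.9 − 27.59 = 358.31 g

m_ice remaining = 358 g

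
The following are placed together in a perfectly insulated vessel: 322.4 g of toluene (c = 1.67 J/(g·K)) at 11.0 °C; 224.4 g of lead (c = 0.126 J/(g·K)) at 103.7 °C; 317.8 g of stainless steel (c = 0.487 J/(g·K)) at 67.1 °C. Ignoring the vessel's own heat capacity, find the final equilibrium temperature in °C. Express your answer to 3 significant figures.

T_f = 26.7 °C

Σ mᵢcᵢ(T − Tᵢ) = 0  ⇒  T = Σ mᵢcᵢTᵢ / Σ mᵢcᵢ
Σ mᵢcᵢ = 322.4×1.67 + 224.4×0.126 + 317.8×0.487 = 721.4510
Σ mᵢcᵢTᵢ = 538.408×11.0 + 28.2744×103.7 + 154.7686×67.1 = 19240
T = 19240 / 721.4510 = 26.67 °C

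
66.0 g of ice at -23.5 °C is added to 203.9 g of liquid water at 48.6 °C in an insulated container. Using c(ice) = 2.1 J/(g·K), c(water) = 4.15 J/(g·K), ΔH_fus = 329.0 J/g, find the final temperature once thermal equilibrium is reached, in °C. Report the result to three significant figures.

T_f = 14.4 °C

Heat to bring ice to 0 °C and melt it: q₁ = 66.0×2.1×23.5 + 66.0×329.0 = 24971 J
Heat the water can supply cooling to 0 °C: 203.9×4.15×48.6 = 41124.6 J > q₁, so all ice melts.
Energy balance: 203.9×4.15×(48.6 − T) = 24971 + 66.0×4.15×(T − 0)
846.185(48.6 − T) = 24971 + 273.9 T
41124.6 − 24971 = 1120.085 T
T = 16153.6 / 1120.085 = 14.42 °C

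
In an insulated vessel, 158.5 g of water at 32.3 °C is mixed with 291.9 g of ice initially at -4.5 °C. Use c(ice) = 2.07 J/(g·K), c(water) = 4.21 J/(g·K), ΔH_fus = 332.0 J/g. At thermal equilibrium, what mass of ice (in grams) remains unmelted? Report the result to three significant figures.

Heat to warm all ice to 0 °C: 291.9×2.07×4.5 = 2719.0 J
Heat released by water cooling to 0 °C: 158.5×4.21×32.3 = 21553 J
21553 J < 2719.0 + 291.9×332.0 = 99629.8 J, so not all ice melts; final T = 0 °C.
Heat left for melting: 21553 − 2719.0 = 18834.0 J
Mass melted = 18834.0 / 332.0 = 56.73 g
Ice remaining = 291.9 − 56.73 = 235.17 g

m_ice remaining = 235 g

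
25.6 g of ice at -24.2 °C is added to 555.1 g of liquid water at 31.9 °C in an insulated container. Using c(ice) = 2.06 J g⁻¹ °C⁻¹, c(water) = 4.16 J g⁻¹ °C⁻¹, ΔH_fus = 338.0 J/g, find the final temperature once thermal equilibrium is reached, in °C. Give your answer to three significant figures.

T_f = 26.4 °C

Heat to bring ice to 0 °C and melt it: q₁ = 25.6×2.06×24.2 + 25.6×338.0 = 9929.0 J
Heat the water can supply cooling to 0 °C: 555.1×4.16×31.9 = 73664.0 J > q₁, so all ice melts.
Energy balance: 555.1×4.16×(31.9 − T) = 9929.0 + 25.6×4.16×(T − 0)
2309.216(31.9 − T) = 9929.0 + 106.496 T
73664.0 − 9929.0 = 2415.712 T
T = 63735.0 / 2415.712 = 26.38 °C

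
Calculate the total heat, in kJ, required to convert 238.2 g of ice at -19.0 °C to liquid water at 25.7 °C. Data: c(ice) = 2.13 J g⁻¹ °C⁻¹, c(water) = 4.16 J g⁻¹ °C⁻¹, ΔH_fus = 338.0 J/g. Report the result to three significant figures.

q = 116 kJ

q1 (heat ice -19.0→0.0 °C): 238.2 × 2.13 × 19.0 = 9640 J
q2 (melt at 0 °C): 238.2 × 338.0 = 80512 J
q3 (heat water 0.0→25.7 °C): 238.2 × 4.16 × 25.7 = 25466 J
Total: 9640 + 80512 + 25466 = 115618 J = 116 kJ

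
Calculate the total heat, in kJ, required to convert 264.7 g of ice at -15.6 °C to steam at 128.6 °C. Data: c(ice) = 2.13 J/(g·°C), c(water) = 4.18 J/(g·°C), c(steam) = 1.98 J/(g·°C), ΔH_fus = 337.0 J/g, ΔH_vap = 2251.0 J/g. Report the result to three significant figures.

q1 (heat ice -15.6→0.0 °C): 264.7 × 2.13 × 15.6 = 8795 J
q2 (melt at 0 °C): 264.7 × 337.0 = 89204 J
q3 (heat water 0.0→100.0 °C): 264.7 × 4.18 × 100.0 = 110645 J
q4 (vaporize at 100 °C): 264.7 × 2251.0 = 595840 J
q5 (heat steam 100.0→128.6 °C): 264.7 × 1.98 × 28.6 = 14989 J
Total: 8795 + 89204 + 110645 + 595840 + 14989 = 819473 J = 819 kJ

q = 819 kJ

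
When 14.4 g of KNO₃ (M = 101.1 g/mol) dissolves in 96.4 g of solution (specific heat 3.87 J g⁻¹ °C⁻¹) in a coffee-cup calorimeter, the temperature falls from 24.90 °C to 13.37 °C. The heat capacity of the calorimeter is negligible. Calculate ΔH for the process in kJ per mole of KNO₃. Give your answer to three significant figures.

|ΔT| = |13.37 − 24.90| = 11.53 °C
|q_surr| = (96.4 × 3.87) × 11.53 = 373.068 × 11.53 = 4301 J
n(KNO₃) = 14.4 / 101.1 = 0.1424 mol
Temperature fell, so q_rxn = +|q_surr| = 4.301 kJ
ΔH = q_rxn / n = 30.20 kJ/mol

ΔH = 30.2 kJ/mol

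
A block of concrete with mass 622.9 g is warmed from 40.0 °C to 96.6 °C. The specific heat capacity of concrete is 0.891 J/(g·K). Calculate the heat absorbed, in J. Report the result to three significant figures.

q = m c ΔT = 622.9 × 0.891 × (96.6 − 40.0)
q = 622.9 × 0.891 × 56.6 = 31410 J

q = 31400 J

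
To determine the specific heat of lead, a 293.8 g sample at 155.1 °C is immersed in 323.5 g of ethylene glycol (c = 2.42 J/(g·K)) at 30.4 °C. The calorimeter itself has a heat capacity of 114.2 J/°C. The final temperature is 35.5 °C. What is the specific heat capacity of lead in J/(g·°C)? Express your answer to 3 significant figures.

c = 0.130 J/(g·°C)

q_gained = (323.5 × 2.42 + 114.2) × (35.5 − 30.4) = 4575 J
q_lost = 293.8 × c × (155.1 − 35.5) = 35138.48 c
Set equal: c = 4575 / 35138.48 = 0.130 J/(g·°C)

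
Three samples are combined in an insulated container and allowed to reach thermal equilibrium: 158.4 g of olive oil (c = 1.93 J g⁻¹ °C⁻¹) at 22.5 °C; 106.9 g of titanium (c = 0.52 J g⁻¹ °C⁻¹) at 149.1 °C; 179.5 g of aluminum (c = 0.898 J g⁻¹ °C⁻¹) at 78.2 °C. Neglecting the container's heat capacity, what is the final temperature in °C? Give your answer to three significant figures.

Σ mᵢcᵢ(T − Tᵢ) = 0  ⇒  T = Σ mᵢcᵢTᵢ / Σ mᵢcᵢ
Σ mᵢcᵢ = 158.4×1.93 + 106.9×0.52 + 179.5×0.898 = 522.491
Σ mᵢcᵢTᵢ = 305.712×22.5 + 55.588×149.1 + 161.191×78.2 = 27772
T = 27772 / 522.491 = 53.15 °C

T_f = 53.2 °C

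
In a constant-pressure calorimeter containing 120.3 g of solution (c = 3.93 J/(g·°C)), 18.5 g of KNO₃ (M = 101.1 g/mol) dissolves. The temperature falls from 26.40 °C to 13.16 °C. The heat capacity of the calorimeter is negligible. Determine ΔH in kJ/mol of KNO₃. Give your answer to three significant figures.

ΔH = 34.2 kJ/mol

|ΔT| = |13.16 − 26.40| = 13.24 °C
|q_surr| = (120.3 × 3.93) × 13.24 = 472.779 × 13.24 = 6260 J
n(KNO₃) = 18.5 / 101.1 = 0.1830 mol
Temperature fell, so q_rxn = +|q_surr| = 6.260 kJ
ΔH = q_rxn / n = 34.21 kJ/mol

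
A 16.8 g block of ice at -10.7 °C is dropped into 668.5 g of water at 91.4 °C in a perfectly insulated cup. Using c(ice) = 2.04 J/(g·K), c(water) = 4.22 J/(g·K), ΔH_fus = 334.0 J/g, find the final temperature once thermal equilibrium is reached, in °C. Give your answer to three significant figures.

Heat to bring ice to 0 °C and melt it: q₁ = 16.8×2.04×10.7 + 16.8×334.0 = 5977.9 J
Heat the water can supply cooling to 0 °C: 668.5×4.22×91.4 = 257846 J > q₁, so all ice melts.
Energy balance: 668.5×4.22×(91.4 − T) = 5977.9 + 16.8×4.22×(T − 0)
2821.07(91.4 − T) = 5977.9 + 70.896 T
257846 − 5977.9 = 2891.966 T
T = 251868.1 / 2891.966 = 87.09 °C

T_f = 87.1 °C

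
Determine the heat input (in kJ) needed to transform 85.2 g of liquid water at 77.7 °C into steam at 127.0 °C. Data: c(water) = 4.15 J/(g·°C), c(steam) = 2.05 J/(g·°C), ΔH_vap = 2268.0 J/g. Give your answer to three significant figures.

q = 206 kJ

q1 (heat water 77.7→100.0 °C): 85.2 × 4.15 × 22.3 = 7885 J
q2 (vaporize at 100 °C): 85.2 × 2268.0 = 193234 J
q3 (heat steam 100.0→127.0 °C): 85.2 × 2.05 × 27.0 = 4716 J
Total: 7885 + 193234 + 4716 = 205835 J = 206 kJ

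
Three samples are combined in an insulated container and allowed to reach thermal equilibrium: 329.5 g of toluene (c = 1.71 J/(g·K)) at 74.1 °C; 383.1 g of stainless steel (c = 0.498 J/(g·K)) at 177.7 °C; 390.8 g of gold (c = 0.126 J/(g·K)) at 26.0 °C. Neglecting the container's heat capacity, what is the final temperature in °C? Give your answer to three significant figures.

Σ mᵢcᵢ(T − Tᵢ) = 0  ⇒  T = Σ mᵢcᵢTᵢ / Σ mᵢcᵢ
Σ mᵢcᵢ = 329.5×1.71 + 383.1×0.498 + 390.8×0.126 = 803.4696
Σ mᵢcᵢTᵢ = 563.445×74.1 + 190.7838×177.7 + 49.2408×26.0 = 76934
T = 76934 / 803.4696 = 95.75 °C

T_f = 95.8 °C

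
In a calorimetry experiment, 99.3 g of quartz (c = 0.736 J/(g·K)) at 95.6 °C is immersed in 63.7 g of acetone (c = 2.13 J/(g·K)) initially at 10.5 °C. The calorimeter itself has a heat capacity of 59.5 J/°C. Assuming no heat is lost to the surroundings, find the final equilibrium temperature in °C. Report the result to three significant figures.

Heat lost by quartz = heat gained by acetone + calorimeter.
(99.3)(0.736)(95.6 − T) = [(63.7)(2.13) + 59.5](T − 10.5)
73.0848 (95.6 − T) = 195.181 (T − 10.5)
6986.9 − 73.0848 T = 195.181 T − 2049.4
9036.3 = 268.2658 T
T = 33.68 °C

T_f = 33.7 °C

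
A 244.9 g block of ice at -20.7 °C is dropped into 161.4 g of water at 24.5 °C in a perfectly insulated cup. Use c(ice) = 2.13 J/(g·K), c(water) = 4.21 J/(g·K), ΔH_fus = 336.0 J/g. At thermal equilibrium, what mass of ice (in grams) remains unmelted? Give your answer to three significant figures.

Heat to warm all ice to 0 °C: 244.9×2.13×20.7 = 10798 J
Heat released by water cooling to 0 °C: 161.4×4.21×24.5 = 16648 J
16648 J < 10798 + 244.9×336.0 = 93084.4 J, so not all ice melts; final T = 0 °C.
Heat left for melting: 16648 − 10798 = 5850 J
Mass melted = 5850 / 336.0 = 17.41 g
Ice remaining = 244.9 − 17.41 = 227.49 g

m_ice remaining = 227 g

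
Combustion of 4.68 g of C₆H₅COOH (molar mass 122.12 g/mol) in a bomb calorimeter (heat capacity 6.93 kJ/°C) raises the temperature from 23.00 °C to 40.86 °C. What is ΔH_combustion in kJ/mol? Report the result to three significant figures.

ΔT = 40.86 − 23.00 = 17.86 °C
q_cal = C_cal × ΔT = 6.93 × 17.86 = 123.7698 kJ
n = 4.68 / 122.12 = 0.03832 mol
q_rxn = −q_cal = -123.7698 kJ
ΔH = -123.7698 / 0.03832 = -3230 kJ/mol

ΔH = -3230 kJ/mol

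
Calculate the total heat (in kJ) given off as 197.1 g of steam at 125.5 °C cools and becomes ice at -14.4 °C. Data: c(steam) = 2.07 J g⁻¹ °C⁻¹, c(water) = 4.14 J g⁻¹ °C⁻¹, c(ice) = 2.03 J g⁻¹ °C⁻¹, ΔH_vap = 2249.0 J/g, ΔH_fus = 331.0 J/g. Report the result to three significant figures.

q1 (cool steam 125.5→100 °C): 197.1 × 2.07 × 25.5 = 10404 J
q2 (condense at 100 °C): 197.1 × 2249.0 = 443278 J
q3 (cool water 100→0 °C): 197.1 × 4.14 × 100.0 = 81599 J
q4 (freeze at 0 °C): 197.1 × 331.0 = 65240 J
q5 (cool ice 0→-14.4 °C): 197.1 × 2.03 × 14.4 = 5762 J
Total: 10404 + 443278 + 81599 + 65240 + 5762 = 606283 J = 606 kJ

q = 606 kJ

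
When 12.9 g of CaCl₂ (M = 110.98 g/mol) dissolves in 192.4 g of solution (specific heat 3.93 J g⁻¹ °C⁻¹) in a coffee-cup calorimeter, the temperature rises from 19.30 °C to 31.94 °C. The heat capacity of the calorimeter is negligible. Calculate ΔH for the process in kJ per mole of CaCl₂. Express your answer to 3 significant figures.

ΔH = -82.2 kJ/mol

|ΔT| = |31.94 − 19.30| = 12.64 °C
|q_surr| = (192.4 × 3.93) × 12.64 = 756.132 × 12.64 = 9557.5 J
n(CaCl₂) = 12.9 / 110.98 = 0.11624 mol
Temperature rose, so q_rxn = −|q_surr| = -9.5575 kJ
ΔH = q_rxn / n = -82.22 kJ/mol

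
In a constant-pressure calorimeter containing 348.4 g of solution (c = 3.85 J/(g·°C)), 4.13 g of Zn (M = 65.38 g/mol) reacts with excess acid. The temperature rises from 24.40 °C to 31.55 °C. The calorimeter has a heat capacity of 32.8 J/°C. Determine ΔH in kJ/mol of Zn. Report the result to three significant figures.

|ΔT| = |31.55 − 24.40| = 7.15 °C
|q_surr| = (348.4 × 3.85 + 32.8) × 7.15 = 1374.14 × 7.15 = 9825 J
n(Zn) = 4.13 / 65.38 = 0.06317 mol
Temperature rose, so q_rxn = −|q_surr| = -9.825 kJ
ΔH = q_rxn / n = -155.5 kJ/mol

ΔH = -156 kJ/mol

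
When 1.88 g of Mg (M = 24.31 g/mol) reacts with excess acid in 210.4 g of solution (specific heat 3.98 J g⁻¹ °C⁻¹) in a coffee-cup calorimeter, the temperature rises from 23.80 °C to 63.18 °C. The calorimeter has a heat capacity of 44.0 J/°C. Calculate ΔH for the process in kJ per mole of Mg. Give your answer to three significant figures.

|ΔT| = |63.18 − 23.80| = 39.38 °C
|q_surr| = (210.4 × 3.98 + 44.0) × 39.38 = 881.392 × 39.38 = 34710 J
n(Mg) = 1.88 / 24.31 = 0.07733 mol
Temperature rose, so q_rxn = −|q_surr| = -34.71 kJ
ΔH = q_rxn / n = -448.9 kJ/mol

ΔH = -449 kJ/mol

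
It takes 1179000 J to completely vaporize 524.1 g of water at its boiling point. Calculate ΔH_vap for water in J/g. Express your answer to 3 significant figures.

ΔH_vap = 2250 J/g

ΔH_vap = q / m = 1179000 / 524.1 = 2250 J/g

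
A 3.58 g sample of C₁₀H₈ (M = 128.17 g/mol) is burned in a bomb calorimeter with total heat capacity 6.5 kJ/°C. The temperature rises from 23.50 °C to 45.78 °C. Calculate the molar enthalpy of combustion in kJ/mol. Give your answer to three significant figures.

ΔH = -5180 kJ/mol

ΔT = 45.78 − 23.50 = 22.28 °C
q_cal = C_cal × ΔT = 6.5 × 22.28 = 144.82 kJ
n = 3.58 / 128.17 = 0.027932 mol
q_rxn = −q_cal = -144.82 kJ
ΔH = -144.82 / 0.027932 = -5184.7 kJ/mol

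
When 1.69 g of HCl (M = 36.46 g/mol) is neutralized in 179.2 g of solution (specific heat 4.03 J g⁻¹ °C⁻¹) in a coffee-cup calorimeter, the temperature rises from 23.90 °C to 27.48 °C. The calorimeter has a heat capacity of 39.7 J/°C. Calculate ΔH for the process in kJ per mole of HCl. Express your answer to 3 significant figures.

ΔH = -58.8 kJ/mol

|ΔT| = |27.48 − 23.90| = 3.58 °C
|q_surr| = (179.2 × 4.03 + 39.7) × 3.58 = 761.876 × 3.58 = 2727.5 J
n(HCl) = 1.69 / 36.46 = 0.046352 mol
Temperature rose, so q_rxn = −|q_surr| = -2.7275 kJ
ΔH = q_rxn / n = -58.84 kJ/mol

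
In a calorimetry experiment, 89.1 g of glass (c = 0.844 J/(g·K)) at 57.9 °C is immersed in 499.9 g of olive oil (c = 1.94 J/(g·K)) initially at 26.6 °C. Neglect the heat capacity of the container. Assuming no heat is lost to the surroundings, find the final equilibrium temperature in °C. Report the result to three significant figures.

T_f = 28.9 °C

Heat lost by glass = heat gained by olive oil.
(89.1)(0.844)(57.9 − T) = (499.9)(1.94)(T − 26.6)
75.2004 (57.9 − T) = 969.806 (T − 26.6)
4354.1 − 75.2004 T = 969.806 T − 25797
30151.1 = 1045.0064 T
T = 28.85 °C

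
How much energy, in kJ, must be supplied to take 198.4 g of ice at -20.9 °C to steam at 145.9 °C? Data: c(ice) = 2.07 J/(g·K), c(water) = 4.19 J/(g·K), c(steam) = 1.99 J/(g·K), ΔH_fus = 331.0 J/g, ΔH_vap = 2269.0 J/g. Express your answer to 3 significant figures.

q1 (heat ice -20.9→0.0 °C): 198.4 × 2.07 × 20.9 = 8583 J
q2 (melt at 0 °C): 198.4 × 331.0 = 65670 J
q3 (heat water 0.0→100.0 °C): 198.4 × 4.19 × 100.0 = 83130 J
q4 (vaporize at 100 °C): 198.4 × 2269.0 = 450170 J
q5 (heat steam 100.0→145.9 °C): 198.4 × 1.99 × 45.9 = 18122 J
Total: 8583 + 65670 + 83130 + 450170 + 18122 = 625675 J = 626 kJ

q = 626 kJ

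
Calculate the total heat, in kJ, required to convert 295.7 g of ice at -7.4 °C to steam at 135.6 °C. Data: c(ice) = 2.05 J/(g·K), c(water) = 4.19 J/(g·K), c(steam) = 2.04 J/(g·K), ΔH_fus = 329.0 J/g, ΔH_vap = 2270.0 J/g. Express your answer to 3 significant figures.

q1 (heat ice -7.4→0.0 °C): 295.7 × 2.05 × 7.4 = 4486 J
q2 (melt at 0 °C): 295.7 × 329.0 = 97285 J
q3 (heat water 0.0→100.0 °C): 295.7 × 4.19 × 100.0 = 123898 J
q4 (vaporize at 100 °C): 295.7 × 2270.0 = 671239 J
q5 (heat steam 100.0→135.6 °C): 295.7 × 2.04 × 35.6 = 21475 J
Total: 4486 + 97285 + 123898 + 671239 + 21475 = 918383 J = 918 kJ

q = 918 kJ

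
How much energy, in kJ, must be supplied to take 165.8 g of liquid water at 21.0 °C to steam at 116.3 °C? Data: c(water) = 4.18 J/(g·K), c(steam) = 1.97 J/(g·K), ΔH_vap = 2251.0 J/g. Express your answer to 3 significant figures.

q = 433 kJ

q1 (heat water 21.0→100.0 °C): 165.8 × 4.18 × 79.0 = 54750 J
q2 (vaporize at 100 °C): 165.8 × 2251.0 = 373216 J
q3 (heat steam 100.0→116.3 °C): 165.8 × 1.97 × 16.3 = 5324 J
Total: 54750 + 373216 + 5324 = 433290 J = 433 kJ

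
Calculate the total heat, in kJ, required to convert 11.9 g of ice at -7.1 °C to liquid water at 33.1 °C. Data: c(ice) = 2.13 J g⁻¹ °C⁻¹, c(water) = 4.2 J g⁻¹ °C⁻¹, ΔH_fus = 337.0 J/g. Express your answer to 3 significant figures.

q1 (heat ice -7.1→0.0 °C): 11.9 × 2.13 × 7.1 = 180 J
q2 (melt at 0 °C): 11.9 × 337.0 = 4010 J
q3 (heat water 0.0→33.1 °C): 11.9 × 4.2 × 33.1 = 1654 J
Total: 180 + 4010 + 1654 = 5844 J = 5.84 kJ

q = 5.84 kJ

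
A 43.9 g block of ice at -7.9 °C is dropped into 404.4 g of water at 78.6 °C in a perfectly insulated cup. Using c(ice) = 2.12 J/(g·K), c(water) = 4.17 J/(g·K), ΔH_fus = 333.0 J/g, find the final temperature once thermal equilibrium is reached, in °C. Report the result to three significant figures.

Heat to bring ice to 0 °C and melt it: q₁ = 43.9×2.12×7.9 + 43.9×333.0 = 15354 J
Heat the water can supply cooling to 0 °C: 404.4×4.17×78.6 = 132547 J > q₁, so all ice melts.
Energy balance: 404.4×4.17×(78.6 − T) = 15354 + 43.9×4.17×(T − 0)
1686.348(78.6 − T) = 15354 + 183.063 T
132547 − 15354 = 1869.411 T
T = 117193 / 1869.411 = 62.69 °C

T_f = 62.7 °C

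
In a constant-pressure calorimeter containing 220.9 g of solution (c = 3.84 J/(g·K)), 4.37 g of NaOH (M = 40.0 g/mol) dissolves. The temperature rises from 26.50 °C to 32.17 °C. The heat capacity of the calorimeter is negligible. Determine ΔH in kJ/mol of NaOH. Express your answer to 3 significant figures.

|ΔT| = |32.17 − 26.50| = 5.67 °C
|q_surr| = (220.9 × 3.84) × 5.67 = 848.256 × 5.67 = 4810 J
n(NaOH) = 4.37 / 40.0 = 0.1093 mol
Temperature rose, so q_rxn = −|q_surr| = -4.810 kJ
ΔH = q_rxn / n = -44.01 kJ/mol

ΔH = -44.0 kJ/mol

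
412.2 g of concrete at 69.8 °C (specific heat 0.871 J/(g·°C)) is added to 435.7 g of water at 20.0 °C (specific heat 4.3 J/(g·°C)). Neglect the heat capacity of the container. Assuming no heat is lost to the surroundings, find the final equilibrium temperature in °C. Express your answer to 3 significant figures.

T_f = 28.0 °C

Heat lost by concrete = heat gained by water.
(412.2)(0.871)(69.8 − T) = (435.7)(4.3)(T − 20.0)
359.0262 (69.8 − T) = 1873.51 (T − 20.0)
25060 − 359.0262 T = 1873.51 T − 37470
62530 = 2232.5362 T
T = 28.01 °C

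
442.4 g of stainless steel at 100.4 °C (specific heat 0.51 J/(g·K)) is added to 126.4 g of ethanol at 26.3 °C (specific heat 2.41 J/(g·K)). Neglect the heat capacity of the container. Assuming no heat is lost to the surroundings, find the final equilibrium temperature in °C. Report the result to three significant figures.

Heat lost by stainless steel = heat gained by ethanol.
(442.4)(0.51)(100.4 − T) = (126.4)(2.41)(T − 26.3)
225.624 (100.4 − T) = 304.624 (T − 26.3)
22653 − 225.624 T = 304.624 T − 8011.6
30664.6 = 530.248 T
T = 57.83 °C

T_f = 57.8 °C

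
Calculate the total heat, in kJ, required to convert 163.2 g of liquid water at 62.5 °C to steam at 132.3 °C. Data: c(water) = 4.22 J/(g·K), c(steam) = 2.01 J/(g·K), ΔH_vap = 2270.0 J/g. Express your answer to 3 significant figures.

q1 (heat water 62.5→100.0 °C): 163.2 × 4.22 × 37.5 = 25826 J
q2 (vaporize at 100 °C): 163.2 × 2270.0 = 370464 J
q3 (heat steam 100.0→132.3 °C): 163.2 × 2.01 × 32.3 = 10595 J
Total: 25826 + 370464 + 10595 = 406885 J = 407 kJ

q = 407 kJ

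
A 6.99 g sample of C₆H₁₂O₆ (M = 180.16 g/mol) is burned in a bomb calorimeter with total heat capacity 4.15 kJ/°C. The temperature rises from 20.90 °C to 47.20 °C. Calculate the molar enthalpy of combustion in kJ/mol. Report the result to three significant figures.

ΔT = 47.20 − 20.90 = 26.30 °C
q_cal = C_cal × ΔT = 4.15 × 26.30 = 109.145 kJ
n = 6.99 / 180.16 = 0.03880 mol
q_rxn = −q_cal = -109.145 kJ
ΔH = -109.145 / 0.03880 = -2813 kJ/mol

ΔH = -2810 kJ/mol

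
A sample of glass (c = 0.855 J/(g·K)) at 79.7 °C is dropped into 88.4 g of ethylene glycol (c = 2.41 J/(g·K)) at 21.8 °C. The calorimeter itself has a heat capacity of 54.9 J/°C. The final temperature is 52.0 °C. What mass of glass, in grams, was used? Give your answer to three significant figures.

m = 342 g

q_gained = (88.4 × 2.41 + 54.9) × (52.0 − 21.8) = 8092 J
q_lost = m × 0.855 × (79.7 − 52.0) = 23.6835 m
m = 8092 / 23.6835 = 342 g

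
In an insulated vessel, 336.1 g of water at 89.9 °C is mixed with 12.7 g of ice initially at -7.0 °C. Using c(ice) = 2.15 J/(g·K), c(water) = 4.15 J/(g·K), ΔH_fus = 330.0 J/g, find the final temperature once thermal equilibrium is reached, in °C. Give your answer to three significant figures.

Heat to bring ice to 0 °C and melt it: q₁ = 12.7×2.15×7.0 + 12.7×330.0 = 4382.1 J
Heat the water can supply cooling to 0 °C: 336.1×4.15×89.9 = 125394 J > q₁, so all ice melts.
Energy balance: 336.1×4.15×(89.9 − T) = 4382.1 + 12.7×4.15×(T − 0)
1394.815(89.9 − T) = 4382.1 + 52.705 T
125394 − 4382.1 = 1447.520 T
T = 121011.9 / 1447.520 = 83.60 °C

T_f = 83.6 °C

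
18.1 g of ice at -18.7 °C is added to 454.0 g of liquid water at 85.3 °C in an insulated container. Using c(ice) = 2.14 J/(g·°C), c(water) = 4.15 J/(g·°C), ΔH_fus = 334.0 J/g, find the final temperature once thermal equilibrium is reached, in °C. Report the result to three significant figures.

Heat to bring ice to 0 °C and melt it: q₁ = 18.1×2.14×18.7 + 18.1×334.0 = 6769.7 J
Heat the water can supply cooling to 0 °C: 454.0×4.15×85.3 = 160714 J > q₁, so all ice melts.
Energy balance: 454.0×4.15×(85.3 − T) = 6769.7 + 18.1×4.15×(T − 0)
1884.1(85.3 − T) = 6769.7 + 75.115 T
160714 − 6769.7 = 1959.215 T
T = 153944.3 / 1959.215 = 78.57 °C

T_f = 78.6 °C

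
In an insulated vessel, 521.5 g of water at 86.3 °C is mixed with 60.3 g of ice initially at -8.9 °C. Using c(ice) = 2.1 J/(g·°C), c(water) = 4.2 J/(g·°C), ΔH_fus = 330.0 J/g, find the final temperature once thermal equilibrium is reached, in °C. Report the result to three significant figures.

T_f = 68.8 °C

Heat to bring ice to 0 °C and melt it: q₁ = 60.3×2.1×8.9 + 60.3×330.0 = 21026 J
Heat the water can supply cooling to 0 °C: 521.5×4.2×86.3 = 189023 J > q₁, so all ice melts.
Energy balance: 521.5×4.2×(86.3 − T) = 21026 + 60.3×4.2×(T − 0)
2190.3(86.3 − T) = 21026 + 253.26 T
189023 − 21026 = 2443.56 T
T = 167997 / 2443.56 = 68.75 °C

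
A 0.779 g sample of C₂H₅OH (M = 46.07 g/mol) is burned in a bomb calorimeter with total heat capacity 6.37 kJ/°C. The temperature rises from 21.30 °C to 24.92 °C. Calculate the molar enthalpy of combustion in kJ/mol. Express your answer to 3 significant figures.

ΔH = -1360 kJ/mol

ΔT = 24.92 − 21.30 = 3.62 °C
q_cal = C_cal × ΔT = 6.37 × 3.62 = 23.0594 kJ
n = 0.779 / 46.07 = 0.01691 mol
q_rxn = −q_cal = -23.0594 kJ
ΔH = -23.0594 / 0.01691 = -1364 kJ/mol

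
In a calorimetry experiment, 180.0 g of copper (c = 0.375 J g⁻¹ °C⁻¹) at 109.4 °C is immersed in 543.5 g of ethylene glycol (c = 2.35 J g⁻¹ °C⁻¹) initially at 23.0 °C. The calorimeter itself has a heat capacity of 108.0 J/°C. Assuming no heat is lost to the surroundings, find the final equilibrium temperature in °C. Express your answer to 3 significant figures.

T_f = 27.0 °C

Heat lost by copper = heat gained by ethylene glycol + calorimeter.
(180.0)(0.375)(109.4 − T) = [(543.5)(2.35) + 108.0](T − 23.0)
67.5 (109.4 − T) = 1385.225 (T − 23.0)
7384.5 − 67.5 T = 1385.225 T − 31860
39244.5 = 1452.725 T
T = 27.01 °C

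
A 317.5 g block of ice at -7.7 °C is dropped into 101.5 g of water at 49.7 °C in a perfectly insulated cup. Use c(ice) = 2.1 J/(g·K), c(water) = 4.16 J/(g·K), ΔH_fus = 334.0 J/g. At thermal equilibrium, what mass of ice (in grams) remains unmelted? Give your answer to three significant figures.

Heat to warm all ice to 0 °C: 317.5×2.1×7.7 = 5134.0 J
Heat released by water cooling to 0 °C: 101.5×4.16×49.7 = 20985 J
20985 J < 5134.0 + 317.5×334.0 = 111179.0 J, so not all ice melts; final T = 0 °C.
Heat left for melting: 20985 − 5134.0 = 15851.0 J
Mass melted = 15851.0 / 334.0 = 47.46 g
Ice remaining = 317.5 − 47.46 = 270.04 g

m_ice remaining = 270 g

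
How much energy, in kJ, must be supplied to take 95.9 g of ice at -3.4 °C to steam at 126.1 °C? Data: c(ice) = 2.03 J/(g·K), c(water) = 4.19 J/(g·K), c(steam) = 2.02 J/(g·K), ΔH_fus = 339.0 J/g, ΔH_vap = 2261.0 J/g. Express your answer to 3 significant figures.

q = 295 kJ

q1 (heat ice -3.4→0.0 °C): 95.9 × 2.03 × 3.4 = 662 J
q2 (melt at 0 °C): 95.9 × 339.0 = 32510 J
q3 (heat water 0.0→100.0 °C): 95.9 × 4.19 × 100.0 = 40182 J
q4 (vaporize at 100 °C): 95.9 × 2261.0 = 216830 J
q5 (heat steam 100.0→126.1 °C): 95.9 × 2.02 × 26.1 = 5056 J
Total: 662 + 32510 + 40182 + 216830 + 5056 = 295240 J = 295 kJ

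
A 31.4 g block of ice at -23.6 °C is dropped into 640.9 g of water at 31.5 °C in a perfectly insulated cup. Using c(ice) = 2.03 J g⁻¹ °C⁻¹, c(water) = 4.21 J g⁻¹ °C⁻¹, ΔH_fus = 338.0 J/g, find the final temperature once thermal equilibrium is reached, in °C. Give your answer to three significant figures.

T_f = 25.7 °C

Heat to bring ice to 0 °C and melt it: q₁ = 31.4×2.03×23.6 + 31.4×338.0 = 12118 J
Heat the water can supply cooling to 0 °C: 640.9×4.21×31.5 = 84993.0 J > q₁, so all ice melts.
Energy balance: 640.9×4.21×(31.5 − T) = 12118 + 31.4×4.21×(T − 0)
2698.189(31.5 − T) = 12118 + 132.194 T
84993.0 − 12118 = 2830.383 T
T = 72875.0 / 2830.383 = 25.747 °C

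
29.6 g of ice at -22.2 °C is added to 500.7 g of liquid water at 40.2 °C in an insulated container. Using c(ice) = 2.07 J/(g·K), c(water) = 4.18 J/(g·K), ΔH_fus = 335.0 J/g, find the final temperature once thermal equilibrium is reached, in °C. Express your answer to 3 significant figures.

T_f = 32.9 °C

Heat to bring ice to 0 °C and melt it: q₁ = 29.6×2.07×22.2 + 29.6×335.0 = 11276 J
Heat the water can supply cooling to 0 °C: 500.7×4.18×40.2 = 84135.6 J > q₁, so all ice melts.
Energy balance: 500.7×4.18×(40.2 − T) = 11276 + 29.6×4.18×(T − 0)
2092.926(40.2 − T) = 11276 + 123.728 T
84135.6 − 11276 = 2216.654 T
T = 72859.6 / 2216.654 = 32.87 °C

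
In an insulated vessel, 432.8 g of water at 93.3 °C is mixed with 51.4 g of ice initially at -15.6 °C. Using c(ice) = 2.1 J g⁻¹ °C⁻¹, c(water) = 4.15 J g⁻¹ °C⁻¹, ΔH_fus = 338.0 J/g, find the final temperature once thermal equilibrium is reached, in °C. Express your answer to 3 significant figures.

Heat to bring ice to 0 °C and melt it: q₁ = 51.4×2.1×15.6 + 51.4×338.0 = 19057 J
Heat the water can supply cooling to 0 °C: 432.8×4.15×93.3 = 167578 J > q₁, so all ice melts.
Energy balance: 432.8×4.15×(93.3 − T) = 19057 + 51.4×4.15×(T − 0)
1796.12(93.3 − T) = 19057 + 213.31 T
167578 − 19057 = 2009.43 T
T = 148521 / 2009.43 = 73.91 °C

T_f = 73.9 °C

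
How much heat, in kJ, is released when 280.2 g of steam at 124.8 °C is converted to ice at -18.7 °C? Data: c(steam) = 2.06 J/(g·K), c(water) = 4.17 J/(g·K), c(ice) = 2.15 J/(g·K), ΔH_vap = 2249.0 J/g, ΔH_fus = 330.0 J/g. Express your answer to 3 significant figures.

q1 (cool steam 124.8→100 °C): 280.2 × 2.06 × 24.8 = 14315 J
q2 (condense at 100 °C): 280.2 × 2249.0 = 630170 J
q3 (cool water 100→0 °C): 280.2 × 4.17 × 100.0 = 116843 J
q4 (freeze at 0 °C): 280.2 × 330.0 = 92466 J
q5 (cool ice 0→-18.7 °C): 280.2 × 2.15 × 18.7 = 11265 J
Total: 14315 + 630170 + 116843 + 92466 + 11265 = 865059 J = 865 kJ

q = 865 kJ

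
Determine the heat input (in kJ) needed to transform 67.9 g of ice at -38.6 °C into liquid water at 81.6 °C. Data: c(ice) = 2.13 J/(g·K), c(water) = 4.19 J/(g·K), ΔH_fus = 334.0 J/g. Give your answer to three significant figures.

q = 51.5 kJ

q1 (heat ice -38.6→0.0 °C): 67.9 × 2.13 × 38.6 = 5583 J
q2 (melt at 0 °C): 67.9 × 334.0 = 22679 J
q3 (heat water 0.0→81.6 °C): 67.9 × 4.19 × 81.6 = 23215 J
Total: 5583 + 22679 + 23215 = 51477 J = 51.5 kJ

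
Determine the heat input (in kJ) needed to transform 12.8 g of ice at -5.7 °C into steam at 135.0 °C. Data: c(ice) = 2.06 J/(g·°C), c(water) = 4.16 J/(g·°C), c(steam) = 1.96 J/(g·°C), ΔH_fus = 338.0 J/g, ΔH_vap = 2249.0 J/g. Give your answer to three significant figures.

q1 (heat ice -5.7→0.0 °C): 12.8 × 2.06 × 5.7 = 150 J
q2 (melt at 0 °C): 12.8 × 338.0 = 4326 J
q3 (heat water 0.0→100.0 °C): 12.8 × 4.16 × 100.0 = 5325 J
q4 (vaporize at 100 °C): 12.8 × 2249.0 = 28787 J
q5 (heat steam 100.0→135.0 °C): 12.8 × 1.96 × 35.0 = 878 J
Total: 150 + 4326 + 5325 + 28787 + 878 = 39466 J = 39.5 kJ

q = 39.5 kJ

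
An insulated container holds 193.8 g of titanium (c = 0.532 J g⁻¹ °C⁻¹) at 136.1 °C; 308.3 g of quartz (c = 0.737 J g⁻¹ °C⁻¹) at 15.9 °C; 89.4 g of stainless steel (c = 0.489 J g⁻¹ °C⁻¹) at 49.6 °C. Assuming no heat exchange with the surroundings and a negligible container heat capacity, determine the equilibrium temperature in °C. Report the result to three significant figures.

Σ mᵢcᵢ(T − Tᵢ) = 0  ⇒  T = Σ mᵢcᵢTᵢ / Σ mᵢcᵢ
Σ mᵢcᵢ = 193.8×0.532 + 308.3×0.737 + 89.4×0.489 = 374.0353
Σ mᵢcᵢTᵢ = 103.1016×136.1 + 227.2171×15.9 + 43.7166×49.6 = 19813
T = 19813 / 374.0353 = 52.97 °C

T_f = 53.0 °C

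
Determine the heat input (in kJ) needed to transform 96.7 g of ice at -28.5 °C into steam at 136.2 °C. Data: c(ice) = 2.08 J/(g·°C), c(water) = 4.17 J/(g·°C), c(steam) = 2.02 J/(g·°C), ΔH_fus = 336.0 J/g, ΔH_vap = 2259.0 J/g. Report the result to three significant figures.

q = 304 kJ

q1 (heat ice -28.5→0.0 °C): 96.7 × 2.08 × 28.5 = 5732 J
q2 (melt at 0 °C): 96.7 × 336.0 = 32491 J
q3 (heat water 0.0→100.0 °C): 96.7 × 4.17 × 100.0 = 40324 J
q4 (vaporize at 100 °C): 96.7 × 2259.0 = 218445 J
q5 (heat steam 100.0→136.2 °C): 96.7 × 2.02 × 36.2 = 7071 J
Total: 5732 + 32491 + 40324 + 218445 + 7071 = 304063 J = 304 kJ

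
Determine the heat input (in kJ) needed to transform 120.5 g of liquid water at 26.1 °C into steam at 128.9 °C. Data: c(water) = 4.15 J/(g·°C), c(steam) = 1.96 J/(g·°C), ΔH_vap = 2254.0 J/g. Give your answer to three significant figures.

q = 315 kJ

q1 (heat water 26.1→100.0 °C): 120.5 × 4.15 × 73.9 = 36956 J
q2 (vaporize at 100 °C): 120.5 × 2254.0 = 271607 J
q3 (heat steam 100.0→128.9 °C): 120.5 × 1.96 × 28.9 = 6826 J
Total: 36956 + 271607 + 6826 = 315389 J = 315 kJ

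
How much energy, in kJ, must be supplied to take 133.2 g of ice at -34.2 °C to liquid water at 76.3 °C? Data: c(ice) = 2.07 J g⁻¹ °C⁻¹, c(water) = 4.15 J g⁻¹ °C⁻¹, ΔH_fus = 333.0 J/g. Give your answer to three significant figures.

q = 96.0 kJ

q1 (heat ice -34.2→0.0 °C): 133.2 × 2.07 × 34.2 = 9430 J
q2 (melt at 0 °C): 133.2 × 333.0 = 44356 J
q3 (heat water 0.0→76.3 °C): 133.2 × 4.15 × 76.3 = 42177 J
Total: 9430 + 44356 + 42177 = 95963 J = 96.0 kJ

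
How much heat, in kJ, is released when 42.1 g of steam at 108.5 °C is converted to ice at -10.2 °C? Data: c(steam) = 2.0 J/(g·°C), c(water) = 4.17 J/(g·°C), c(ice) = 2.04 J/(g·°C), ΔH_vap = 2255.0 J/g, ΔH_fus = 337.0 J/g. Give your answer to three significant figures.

q1 (cool steam 108.5→100 °C): 42.1 × 2.0 × 8.5 = 716 J
q2 (condense at 100 °C): 42.1 × 2255.0 = 94936 J
q3 (cool water 100→0 °C): 42.1 × 4.17 × 100.0 = 17556 J
q4 (freeze at 0 °C): 42.1 × 337.0 = 14188 J
q5 (cool ice 0→-10.2 °C): 42.1 × 2.04 × 10.2 = 876 J
Total: 716 + 94936 + 17556 + 14188 + 876 = 128272 J = 128 kJ

q = 128 kJ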